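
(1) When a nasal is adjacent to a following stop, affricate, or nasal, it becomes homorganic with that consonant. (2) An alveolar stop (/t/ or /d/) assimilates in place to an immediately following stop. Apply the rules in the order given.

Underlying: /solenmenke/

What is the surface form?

Rule 1: /n/ before /m/ (labial) → [m]
Rule 1: /n/ before /k/ (velar) → [ŋ]
After rule 1: solemmeŋke
Rule 2: no segment meets the rule's conditions; no change.

[solemmeŋke]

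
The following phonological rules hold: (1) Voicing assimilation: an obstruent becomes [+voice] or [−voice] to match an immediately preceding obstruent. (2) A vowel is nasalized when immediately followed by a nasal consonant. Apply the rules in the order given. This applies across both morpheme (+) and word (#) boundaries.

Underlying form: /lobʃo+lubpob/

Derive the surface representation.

Rule 1: /ʃ/ after /b/ (voiced) → [ʒ]
Rule 1: /p/ after /b/ (voiced) → [b]
After rule 1: lobʒo+lubbob
Rule 2: no segment meets the rule's conditions; no change.

[lobʒo+lubbob]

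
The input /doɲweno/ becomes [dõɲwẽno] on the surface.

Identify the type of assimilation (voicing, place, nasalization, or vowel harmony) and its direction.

/o/→[õ] /e/→[ẽ].
Each target copies a feature from the following segment, so the direction is regressive.

nasalization, regressive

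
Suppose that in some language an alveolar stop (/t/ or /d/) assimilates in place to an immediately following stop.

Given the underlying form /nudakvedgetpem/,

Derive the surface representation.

/d/ before /g/ (velar) → [g]
/t/ before /p/ (labial) → [p]

[nudakveggeppem]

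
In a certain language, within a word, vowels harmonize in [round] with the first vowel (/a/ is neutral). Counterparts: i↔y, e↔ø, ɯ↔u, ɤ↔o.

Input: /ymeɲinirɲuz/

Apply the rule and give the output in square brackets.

/e/ harmonizes with /y/ ([+round]) → [ø]
/i/ harmonizes with /y/ ([+round]) → [y]
/i/ harmonizes with /y/ ([+round]) → [y]

[ymøɲynyrɲuz]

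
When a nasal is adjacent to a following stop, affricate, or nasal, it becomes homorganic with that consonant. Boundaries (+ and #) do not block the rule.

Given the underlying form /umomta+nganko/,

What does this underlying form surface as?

/m/ before /t/ (alveolar) → [n]
/n/ before /g/ (velar) → [ŋ]
/n/ before /k/ (velar) → [ŋ]

[umonta+ŋgaŋko]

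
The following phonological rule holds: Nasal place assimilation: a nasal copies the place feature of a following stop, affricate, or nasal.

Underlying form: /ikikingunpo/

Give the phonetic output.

[ikikiŋgumpo]

/n/ before /g/ (velar) → [ŋ]
/n/ before /p/ (labial) → [m]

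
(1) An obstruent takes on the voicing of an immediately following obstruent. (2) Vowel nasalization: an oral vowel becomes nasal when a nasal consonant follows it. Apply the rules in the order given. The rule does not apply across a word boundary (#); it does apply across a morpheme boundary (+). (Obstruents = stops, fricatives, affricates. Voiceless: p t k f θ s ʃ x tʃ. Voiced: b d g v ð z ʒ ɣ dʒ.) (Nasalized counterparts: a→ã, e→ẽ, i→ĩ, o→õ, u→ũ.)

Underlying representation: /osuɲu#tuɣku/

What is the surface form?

[osũɲu#tuxku]

Rule 1: /ɣ/ before /k/ (voiceless) → [x]
After rule 1: osuɲu#tuxku
Rule 2: /u/ before nasal /ɲ/ → [ũ]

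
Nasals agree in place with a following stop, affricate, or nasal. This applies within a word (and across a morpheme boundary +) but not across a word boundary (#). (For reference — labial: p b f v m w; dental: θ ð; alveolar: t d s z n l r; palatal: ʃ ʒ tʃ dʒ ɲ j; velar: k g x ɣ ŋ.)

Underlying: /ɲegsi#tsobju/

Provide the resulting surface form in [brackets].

[ɲegsi#tsobju]

no segment meets the rule's conditions; no change.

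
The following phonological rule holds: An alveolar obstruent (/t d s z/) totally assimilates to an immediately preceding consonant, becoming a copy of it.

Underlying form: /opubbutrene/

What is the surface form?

no segment meets the rule's conditions; no change.

[opubbutrene]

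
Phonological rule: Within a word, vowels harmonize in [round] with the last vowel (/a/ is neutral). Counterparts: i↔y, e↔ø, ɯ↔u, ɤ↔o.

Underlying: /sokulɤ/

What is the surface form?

/o/ harmonizes with /ɤ/ ([-round]) → [ɤ]
/u/ harmonizes with /ɤ/ ([-round]) → [ɯ]

[sɤkɯlɤ]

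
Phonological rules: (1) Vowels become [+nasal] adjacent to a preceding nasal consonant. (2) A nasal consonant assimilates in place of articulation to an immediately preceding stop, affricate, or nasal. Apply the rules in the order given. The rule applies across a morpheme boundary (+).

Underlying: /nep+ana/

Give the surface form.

[nẽp+anã]

Rule 1: /e/ after nasal /n/ → [ẽ]
Rule 1: /a/ after nasal /n/ → [ã]
After rule 1: nẽp+anã
Rule 2: no segment meets the rule's conditions; no change.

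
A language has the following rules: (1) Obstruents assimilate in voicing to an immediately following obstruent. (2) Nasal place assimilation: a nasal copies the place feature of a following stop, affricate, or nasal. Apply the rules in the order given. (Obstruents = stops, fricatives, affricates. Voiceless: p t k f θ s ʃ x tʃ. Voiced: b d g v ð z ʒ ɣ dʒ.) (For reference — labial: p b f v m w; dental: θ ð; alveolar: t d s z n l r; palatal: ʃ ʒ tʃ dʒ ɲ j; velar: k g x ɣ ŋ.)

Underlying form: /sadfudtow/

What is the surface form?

[satfuttow]

Rule 1: /d/ before /f/ (voiceless) → [t]
Rule 1: /d/ before /t/ (voiceless) → [t]
After rule 1: satfuttow
Rule 2: no segment meets the rule's conditions; no change.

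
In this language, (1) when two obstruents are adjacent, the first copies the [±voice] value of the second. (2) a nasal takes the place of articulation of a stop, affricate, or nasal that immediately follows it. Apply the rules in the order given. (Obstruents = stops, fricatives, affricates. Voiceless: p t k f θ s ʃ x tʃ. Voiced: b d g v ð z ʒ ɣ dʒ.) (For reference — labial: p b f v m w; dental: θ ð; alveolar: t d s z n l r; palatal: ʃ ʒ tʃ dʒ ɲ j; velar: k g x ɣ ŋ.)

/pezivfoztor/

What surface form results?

[peziffostor]

Rule 1: /v/ before /f/ (voiceless) → [f]
Rule 1: /z/ before /t/ (voiceless) → [s]
After rule 1: peziffostor
Rule 2: no segment meets the rule's conditions; no change.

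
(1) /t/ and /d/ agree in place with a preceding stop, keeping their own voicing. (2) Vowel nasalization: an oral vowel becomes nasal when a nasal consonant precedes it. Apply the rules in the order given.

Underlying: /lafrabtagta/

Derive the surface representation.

Rule 1: /t/ after /b/ (labial) → [p]
Rule 1: /t/ after /g/ (velar) → [k]
After rule 1: lafrabpagka
Rule 2: no segment meets the rule's conditions; no change.

[lafrabpagka]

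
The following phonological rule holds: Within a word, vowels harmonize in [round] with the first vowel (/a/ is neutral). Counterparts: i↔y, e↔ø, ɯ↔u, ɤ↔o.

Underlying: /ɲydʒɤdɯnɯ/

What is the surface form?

[ɲydʒodunu]

/ɤ/ harmonizes with /y/ ([+round]) → [o]
/ɯ/ harmonizes with /y/ ([+round]) → [u]
/ɯ/ harmonizes with /y/ ([+round]) → [u]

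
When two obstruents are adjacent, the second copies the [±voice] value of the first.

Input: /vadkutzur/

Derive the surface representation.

/k/ after /d/ (voiced) → [g]
/z/ after /t/ (voiceless) → [s]

[vadgutsur]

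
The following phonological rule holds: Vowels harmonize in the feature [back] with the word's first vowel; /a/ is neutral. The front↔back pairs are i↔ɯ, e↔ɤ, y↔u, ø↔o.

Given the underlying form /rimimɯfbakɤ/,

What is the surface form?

/ɯ/ harmonizes with /i/ ([-back]) → [i]
/ɤ/ harmonizes with /i/ ([-back]) → [e]

[rimimifbake]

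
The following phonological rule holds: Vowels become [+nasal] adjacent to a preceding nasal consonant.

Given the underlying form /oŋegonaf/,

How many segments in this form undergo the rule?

/e/ after nasal /ŋ/ → [ẽ]
/a/ after nasal /n/ → [ã]
2 segments change.

2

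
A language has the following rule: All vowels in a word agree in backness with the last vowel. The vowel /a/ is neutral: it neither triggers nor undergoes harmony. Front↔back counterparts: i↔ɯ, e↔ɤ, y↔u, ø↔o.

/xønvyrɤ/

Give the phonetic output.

/ø/ harmonizes with /ɤ/ ([+back]) → [o]
/y/ harmonizes with /ɤ/ ([+back]) → [u]

[xonvurɤ]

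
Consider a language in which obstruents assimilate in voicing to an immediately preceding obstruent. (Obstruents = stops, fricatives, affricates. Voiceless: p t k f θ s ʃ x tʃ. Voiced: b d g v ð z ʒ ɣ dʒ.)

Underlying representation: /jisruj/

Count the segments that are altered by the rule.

No segment meets the rule's conditions.

0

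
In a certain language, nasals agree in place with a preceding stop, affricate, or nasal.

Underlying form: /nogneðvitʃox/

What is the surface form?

/n/ after /g/ (velar) → [ŋ]

[nogŋeðvitʃox]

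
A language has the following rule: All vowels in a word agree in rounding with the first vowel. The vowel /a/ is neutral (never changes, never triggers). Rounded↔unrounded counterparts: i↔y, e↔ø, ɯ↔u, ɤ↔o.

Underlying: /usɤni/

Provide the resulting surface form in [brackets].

[usony]

/ɤ/ harmonizes with /u/ ([+round]) → [o]
/i/ harmonizes with /u/ ([+round]) → [y]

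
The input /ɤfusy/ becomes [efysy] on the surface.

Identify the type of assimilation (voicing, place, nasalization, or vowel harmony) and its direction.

vowel harmony, regressive

/ɤ/→[e] /u/→[y].
Vowels agree with the last vowel, so the harmony is regressive.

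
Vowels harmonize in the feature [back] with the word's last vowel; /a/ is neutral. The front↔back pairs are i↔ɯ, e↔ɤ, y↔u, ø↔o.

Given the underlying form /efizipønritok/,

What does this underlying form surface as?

/e/ harmonizes with /o/ ([+back]) → [ɤ]
/i/ harmonizes with /o/ ([+back]) → [ɯ]
/i/ harmonizes with /o/ ([+back]) → [ɯ]
/ø/ harmonizes with /o/ ([+back]) → [o]
/i/ harmonizes with /o/ ([+back]) → [ɯ]

[ɤfɯzɯponrɯtok]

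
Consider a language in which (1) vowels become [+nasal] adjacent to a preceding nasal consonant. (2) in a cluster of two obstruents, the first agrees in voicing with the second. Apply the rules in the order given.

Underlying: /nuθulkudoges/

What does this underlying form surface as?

[nũθulkudoges]

Rule 1: /u/ after nasal /n/ → [ũ]
After rule 1: nũθulkudoges
Rule 2: no segment meets the rule's conditions; no change.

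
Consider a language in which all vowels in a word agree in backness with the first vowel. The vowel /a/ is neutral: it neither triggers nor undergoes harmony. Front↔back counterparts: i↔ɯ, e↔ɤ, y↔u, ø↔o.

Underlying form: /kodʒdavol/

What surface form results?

no segment meets the rule's conditions; no change.

[kodʒdavol]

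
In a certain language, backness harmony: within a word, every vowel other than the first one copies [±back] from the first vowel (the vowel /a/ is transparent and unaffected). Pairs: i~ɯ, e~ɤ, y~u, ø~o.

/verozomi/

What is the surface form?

/o/ harmonizes with /e/ ([-back]) → [ø]
/o/ harmonizes with /e/ ([-back]) → [ø]

[verøzømi]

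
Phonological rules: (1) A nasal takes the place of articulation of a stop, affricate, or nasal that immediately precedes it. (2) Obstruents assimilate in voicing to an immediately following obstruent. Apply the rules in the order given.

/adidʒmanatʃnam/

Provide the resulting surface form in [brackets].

[adidʒɲanatʃɲam]

Rule 1: /m/ after /dʒ/ (palatal) → [ɲ]
Rule 1: /n/ after /tʃ/ (palatal) → [ɲ]
After rule 1: adidʒɲanatʃɲam
Rule 2: no segment meets the rule's conditions; no change.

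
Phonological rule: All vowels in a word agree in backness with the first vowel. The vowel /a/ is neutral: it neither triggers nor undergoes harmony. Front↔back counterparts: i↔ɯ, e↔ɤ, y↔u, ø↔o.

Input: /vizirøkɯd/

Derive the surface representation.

/ɯ/ harmonizes with /i/ ([-back]) → [i]

[vizirøkid]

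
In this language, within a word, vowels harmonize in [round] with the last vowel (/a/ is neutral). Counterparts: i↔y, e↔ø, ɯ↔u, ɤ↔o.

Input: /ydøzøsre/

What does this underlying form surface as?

[idezesre]

/y/ harmonizes with /e/ ([-round]) → [i]
/ø/ harmonizes with /e/ ([-round]) → [e]
/ø/ harmonizes with /e/ ([-round]) → [e]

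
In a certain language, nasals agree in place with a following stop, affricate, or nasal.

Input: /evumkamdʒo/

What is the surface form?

[evuŋkaɲdʒo]

/m/ before /k/ (velar) → [ŋ]
/m/ before /dʒ/ (palatal) → [ɲ]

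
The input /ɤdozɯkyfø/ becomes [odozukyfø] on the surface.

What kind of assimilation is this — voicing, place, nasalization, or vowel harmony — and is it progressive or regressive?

/ɤ/→[o] /ɯ/→[u].
Vowels agree with the last vowel, so the harmony is regressive.

vowel harmony, regressive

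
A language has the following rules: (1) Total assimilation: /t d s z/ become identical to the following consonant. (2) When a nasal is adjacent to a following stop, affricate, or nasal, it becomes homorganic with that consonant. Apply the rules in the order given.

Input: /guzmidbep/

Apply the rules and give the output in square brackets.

[gummibbep]

Rule 1: /z/ before /m/ → [m] (total assimilation)
Rule 1: /d/ before /b/ → [b] (total assimilation)
After rule 1: gummibbep
Rule 2: no segment meets the rule's conditions; no change.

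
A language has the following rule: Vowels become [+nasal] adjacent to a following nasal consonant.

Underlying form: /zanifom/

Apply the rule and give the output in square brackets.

/a/ before nasal /n/ → [ã]
/o/ before nasal /m/ → [õ]

[zãnifõm]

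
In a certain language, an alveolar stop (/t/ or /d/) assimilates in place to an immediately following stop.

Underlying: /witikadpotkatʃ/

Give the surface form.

/d/ before /p/ (labial) → [b]
/t/ before /k/ (velar) → [k]

[witikabpokkatʃ]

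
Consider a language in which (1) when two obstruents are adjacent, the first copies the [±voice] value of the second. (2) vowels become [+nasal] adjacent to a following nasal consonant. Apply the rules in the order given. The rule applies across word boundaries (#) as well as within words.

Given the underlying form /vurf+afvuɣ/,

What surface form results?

[vurf+avvuɣ]

Rule 1: /f/ before /v/ (voiced) → [v]
After rule 1: vurf+avvuɣ
Rule 2: no segment meets the rule's conditions; no change.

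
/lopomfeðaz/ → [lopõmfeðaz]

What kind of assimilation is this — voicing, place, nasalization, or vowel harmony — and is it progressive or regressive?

nasalization, regressive

/o/→[õ].
Each target copies a feature from the following segment, so the direction is regressive.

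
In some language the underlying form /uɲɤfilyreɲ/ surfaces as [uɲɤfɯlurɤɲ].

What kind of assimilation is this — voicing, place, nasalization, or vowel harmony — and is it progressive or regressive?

/i/→[ɯ] /y/→[u] /e/→[ɤ].
Vowels agree with the first vowel, so the harmony is progressive.

vowel harmony, progressive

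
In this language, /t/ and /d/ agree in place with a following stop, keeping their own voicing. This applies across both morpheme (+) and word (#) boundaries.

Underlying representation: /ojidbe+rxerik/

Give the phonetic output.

/d/ before /b/ (labial) → [b]

[ojibbe+rxerik]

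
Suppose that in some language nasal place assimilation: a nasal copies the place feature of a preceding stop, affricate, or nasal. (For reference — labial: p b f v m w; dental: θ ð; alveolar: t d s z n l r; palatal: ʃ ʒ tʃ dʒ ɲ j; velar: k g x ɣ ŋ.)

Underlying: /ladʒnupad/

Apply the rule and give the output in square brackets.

/n/ after /dʒ/ (palatal) → [ɲ]

[ladʒɲupad]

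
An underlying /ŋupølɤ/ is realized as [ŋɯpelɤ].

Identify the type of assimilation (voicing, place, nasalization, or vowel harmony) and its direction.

/u/→[ɯ] /ø/→[e].
Vowels agree with the last vowel, so the harmony is regressive.

vowel harmony, regressive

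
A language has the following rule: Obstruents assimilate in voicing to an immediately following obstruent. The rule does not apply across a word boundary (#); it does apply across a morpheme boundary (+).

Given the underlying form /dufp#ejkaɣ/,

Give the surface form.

no segment meets the rule's conditions; no change.

[dufp#ejkaɣ]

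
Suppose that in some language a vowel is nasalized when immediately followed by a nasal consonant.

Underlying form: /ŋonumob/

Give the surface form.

/o/ before nasal /n/ → [õ]
/u/ before nasal /m/ → [ũ]

[ŋõnũmob]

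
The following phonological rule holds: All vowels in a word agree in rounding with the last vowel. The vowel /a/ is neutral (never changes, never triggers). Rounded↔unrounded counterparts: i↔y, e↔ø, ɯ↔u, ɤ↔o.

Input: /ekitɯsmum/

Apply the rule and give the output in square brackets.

/e/ harmonizes with /u/ ([+round]) → [ø]
/i/ harmonizes with /u/ ([+round]) → [y]
/ɯ/ harmonizes with /u/ ([+round]) → [u]

[økytusmum]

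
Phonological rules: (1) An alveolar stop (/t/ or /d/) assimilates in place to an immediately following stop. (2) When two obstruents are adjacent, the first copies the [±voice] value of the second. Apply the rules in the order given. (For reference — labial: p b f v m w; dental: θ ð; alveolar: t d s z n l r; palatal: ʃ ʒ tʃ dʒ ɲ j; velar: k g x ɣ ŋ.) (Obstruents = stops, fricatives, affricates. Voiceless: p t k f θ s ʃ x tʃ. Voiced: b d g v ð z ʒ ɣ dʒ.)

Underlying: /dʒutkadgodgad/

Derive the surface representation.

[dʒukkaggoggad]

Rule 1: /t/ before /k/ (velar) → [k]
Rule 1: /d/ before /g/ (velar) → [g]
Rule 1: /d/ before /g/ (velar) → [g]
After rule 1: dʒukkaggoggad
Rule 2: no segment meets the rule's conditions; no change.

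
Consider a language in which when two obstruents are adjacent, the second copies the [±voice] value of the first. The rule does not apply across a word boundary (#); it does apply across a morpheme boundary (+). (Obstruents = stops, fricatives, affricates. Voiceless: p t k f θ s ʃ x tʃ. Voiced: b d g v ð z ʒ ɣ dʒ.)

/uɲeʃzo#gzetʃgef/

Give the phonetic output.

[uɲeʃso#gzetʃkef]

/z/ after /ʃ/ (voiceless) → [s]
/g/ after /tʃ/ (voiceless) → [k]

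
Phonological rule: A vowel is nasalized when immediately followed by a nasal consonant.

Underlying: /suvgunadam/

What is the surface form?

/u/ before nasal /n/ → [ũ]
/a/ before nasal /m/ → [ã]

[suvgũnadãm]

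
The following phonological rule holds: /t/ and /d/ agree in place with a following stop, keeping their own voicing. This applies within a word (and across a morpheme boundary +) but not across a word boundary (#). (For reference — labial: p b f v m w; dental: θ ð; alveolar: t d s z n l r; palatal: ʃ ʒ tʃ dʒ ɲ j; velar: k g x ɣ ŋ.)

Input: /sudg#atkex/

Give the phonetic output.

[sugg#akkex]

/d/ before /g/ (velar) → [g]
/t/ before /k/ (velar) → [k]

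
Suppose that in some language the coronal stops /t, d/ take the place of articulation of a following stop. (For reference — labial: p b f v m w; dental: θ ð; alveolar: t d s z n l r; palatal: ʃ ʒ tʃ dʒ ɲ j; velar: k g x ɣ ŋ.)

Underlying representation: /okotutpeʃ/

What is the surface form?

/t/ before /p/ (labial) → [p]

[okotuppeʃ]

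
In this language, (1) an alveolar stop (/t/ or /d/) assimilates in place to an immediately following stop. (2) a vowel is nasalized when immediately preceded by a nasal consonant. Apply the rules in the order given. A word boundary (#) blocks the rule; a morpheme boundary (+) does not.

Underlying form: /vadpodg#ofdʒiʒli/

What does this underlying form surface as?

Rule 1: /d/ before /p/ (labial) → [b]
Rule 1: /d/ before /g/ (velar) → [g]
After rule 1: vabpogg#ofdʒiʒli
Rule 2: no segment meets the rule's conditions; no change.

[vabpogg#ofdʒiʒli]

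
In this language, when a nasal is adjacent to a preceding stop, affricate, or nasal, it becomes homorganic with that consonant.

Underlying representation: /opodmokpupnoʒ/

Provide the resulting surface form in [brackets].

[opodnokpupmoʒ]

/m/ after /d/ (alveolar) → [n]
/n/ after /p/ (labial) → [m]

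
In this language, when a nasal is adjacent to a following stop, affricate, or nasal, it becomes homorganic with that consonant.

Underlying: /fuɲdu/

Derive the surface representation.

/ɲ/ before /d/ (alveolar) → [n]

[fundu]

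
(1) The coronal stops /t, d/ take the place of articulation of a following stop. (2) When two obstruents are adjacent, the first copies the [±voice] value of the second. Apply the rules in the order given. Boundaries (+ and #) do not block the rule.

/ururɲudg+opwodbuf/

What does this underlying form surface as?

Rule 1: /d/ before /g/ (velar) → [g]
Rule 1: /d/ before /b/ (labial) → [b]
After rule 1: ururɲugg+opwobbuf
Rule 2: no segment meets the rule's conditions; no change.

[ururɲugg+opwobbuf]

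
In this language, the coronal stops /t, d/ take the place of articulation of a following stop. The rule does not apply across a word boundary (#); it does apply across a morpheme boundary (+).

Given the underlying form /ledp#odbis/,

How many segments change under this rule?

2

/d/ before /p/ (labial) → [b]
/d/ before /b/ (labial) → [b]
2 segments change.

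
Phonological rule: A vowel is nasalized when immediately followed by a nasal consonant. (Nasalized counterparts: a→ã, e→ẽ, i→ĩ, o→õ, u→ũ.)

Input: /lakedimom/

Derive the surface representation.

[lakedĩmõm]

/i/ before nasal /m/ → [ĩ]
/o/ before nasal /m/ → [õ]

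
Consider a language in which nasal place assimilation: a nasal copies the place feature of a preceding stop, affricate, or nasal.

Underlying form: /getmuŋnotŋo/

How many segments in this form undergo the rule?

/m/ after /t/ (alveolar) → [n]
/n/ after /ŋ/ (velar) → [ŋ]
/ŋ/ after /t/ (alveolar) → [n]
3 segments change.

3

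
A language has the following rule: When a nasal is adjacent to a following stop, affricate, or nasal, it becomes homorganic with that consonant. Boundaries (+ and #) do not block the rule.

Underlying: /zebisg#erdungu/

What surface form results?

[zebisg#erduŋgu]

/n/ before /g/ (velar) → [ŋ]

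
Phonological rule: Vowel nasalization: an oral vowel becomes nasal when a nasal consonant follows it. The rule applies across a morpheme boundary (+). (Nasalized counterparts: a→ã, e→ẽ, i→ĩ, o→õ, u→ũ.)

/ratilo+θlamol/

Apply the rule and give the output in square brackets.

[ratilo+θlãmol]

/a/ before nasal /m/ → [ã]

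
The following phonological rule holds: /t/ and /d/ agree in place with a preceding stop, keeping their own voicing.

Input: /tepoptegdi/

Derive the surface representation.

[tepoppeggi]

/t/ after /p/ (labial) → [p]
/d/ after /g/ (velar) → [g]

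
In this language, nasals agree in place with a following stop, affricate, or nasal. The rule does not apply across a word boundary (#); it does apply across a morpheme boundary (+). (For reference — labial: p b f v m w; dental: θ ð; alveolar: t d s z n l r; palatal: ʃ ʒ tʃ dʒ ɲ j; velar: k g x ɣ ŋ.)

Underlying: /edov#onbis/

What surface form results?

[edov#ombis]

/n/ before /b/ (labial) → [m]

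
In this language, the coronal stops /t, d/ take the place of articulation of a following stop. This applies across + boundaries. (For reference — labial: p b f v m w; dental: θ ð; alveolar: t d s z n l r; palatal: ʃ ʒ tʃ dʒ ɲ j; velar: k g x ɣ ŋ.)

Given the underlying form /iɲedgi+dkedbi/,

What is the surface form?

/d/ before /g/ (velar) → [g]
/d/ before /k/ (velar) → [g]
/d/ before /b/ (labial) → [b]

[iɲeggi+gkebbi]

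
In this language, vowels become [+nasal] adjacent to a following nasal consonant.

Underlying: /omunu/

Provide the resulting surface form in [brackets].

/o/ before nasal /m/ → [õ]
/u/ before nasal /n/ → [ũ]

[õmũnu]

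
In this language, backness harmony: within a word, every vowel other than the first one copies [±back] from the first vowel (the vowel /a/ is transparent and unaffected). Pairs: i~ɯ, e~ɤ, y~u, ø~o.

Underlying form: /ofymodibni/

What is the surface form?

[ofumodɯbnɯ]

/y/ harmonizes with /o/ ([+back]) → [u]
/i/ harmonizes with /o/ ([+back]) → [ɯ]
/i/ harmonizes with /o/ ([+back]) → [ɯ]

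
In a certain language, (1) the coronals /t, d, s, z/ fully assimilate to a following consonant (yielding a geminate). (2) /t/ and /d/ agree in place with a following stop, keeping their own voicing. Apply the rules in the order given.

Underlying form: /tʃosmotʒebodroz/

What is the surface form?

[tʃommoʒʒeborroz]

Rule 1: /s/ before /m/ → [m] (total assimilation)
Rule 1: /t/ before /ʒ/ → [ʒ] (total assimilation)
Rule 1: /d/ before /r/ → [r] (total assimilation)
After rule 1: tʃommoʒʒeborroz
Rule 2: no segment meets the rule's conditions; no change.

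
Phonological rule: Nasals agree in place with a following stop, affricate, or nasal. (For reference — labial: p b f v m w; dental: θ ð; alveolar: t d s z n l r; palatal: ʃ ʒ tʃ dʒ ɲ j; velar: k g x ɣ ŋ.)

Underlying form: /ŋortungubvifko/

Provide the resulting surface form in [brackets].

/n/ before /g/ (velar) → [ŋ]

[ŋortuŋgubvifko]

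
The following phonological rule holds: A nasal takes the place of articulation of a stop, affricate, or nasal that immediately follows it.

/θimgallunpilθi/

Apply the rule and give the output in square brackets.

[θiŋgallumpilθi]

/m/ before /g/ (velar) → [ŋ]
/n/ before /p/ (labial) → [m]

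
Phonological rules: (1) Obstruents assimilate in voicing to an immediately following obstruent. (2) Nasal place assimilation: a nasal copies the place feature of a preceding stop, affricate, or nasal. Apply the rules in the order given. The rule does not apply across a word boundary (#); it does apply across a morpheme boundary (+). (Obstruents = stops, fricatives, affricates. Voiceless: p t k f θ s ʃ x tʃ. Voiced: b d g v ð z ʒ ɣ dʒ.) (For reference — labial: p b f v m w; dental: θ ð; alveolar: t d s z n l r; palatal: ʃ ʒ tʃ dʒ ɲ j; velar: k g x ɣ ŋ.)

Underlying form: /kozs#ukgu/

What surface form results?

Rule 1: /z/ before /s/ (voiceless) → [s]
Rule 1: /k/ before /g/ (voiced) → [g]
After rule 1: koss#uggu
Rule 2: no segment meets the rule's conditions; no change.

[koss#uggu]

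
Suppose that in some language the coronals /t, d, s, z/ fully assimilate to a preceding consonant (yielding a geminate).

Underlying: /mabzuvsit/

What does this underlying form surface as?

/z/ after /b/ → [b] (total assimilation)
/s/ after /v/ → [v] (total assimilation)

[mabbuvvit]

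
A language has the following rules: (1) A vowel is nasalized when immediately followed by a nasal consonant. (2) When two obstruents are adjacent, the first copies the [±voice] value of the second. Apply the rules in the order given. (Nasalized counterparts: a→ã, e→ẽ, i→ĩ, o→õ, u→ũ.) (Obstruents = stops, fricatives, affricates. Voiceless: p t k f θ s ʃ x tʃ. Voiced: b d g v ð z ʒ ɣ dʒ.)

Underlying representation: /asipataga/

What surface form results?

Rule 1: no segment meets the rule's conditions; no change.
After rule 1: asipataga
Rule 2: no segment meets the rule's conditions; no change.

[asipataga]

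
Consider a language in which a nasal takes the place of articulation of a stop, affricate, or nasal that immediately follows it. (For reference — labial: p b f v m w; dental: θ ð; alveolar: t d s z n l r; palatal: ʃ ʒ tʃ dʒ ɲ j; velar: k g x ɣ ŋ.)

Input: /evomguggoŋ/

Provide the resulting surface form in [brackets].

/m/ before /g/ (velar) → [ŋ]

[evoŋguggoŋ]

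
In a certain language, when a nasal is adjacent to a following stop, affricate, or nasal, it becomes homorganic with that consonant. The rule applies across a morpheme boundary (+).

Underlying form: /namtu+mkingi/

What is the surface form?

/m/ before /t/ (alveolar) → [n]
/m/ before /k/ (velar) → [ŋ]
/n/ before /g/ (velar) → [ŋ]

[nantu+ŋkiŋgi]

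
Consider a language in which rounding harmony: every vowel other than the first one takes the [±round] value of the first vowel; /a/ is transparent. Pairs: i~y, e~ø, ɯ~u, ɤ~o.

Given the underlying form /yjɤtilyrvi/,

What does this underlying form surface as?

/ɤ/ harmonizes with /y/ ([+round]) → [o]
/i/ harmonizes with /y/ ([+round]) → [y]
/i/ harmonizes with /y/ ([+round]) → [y]

[yjotylyrvy]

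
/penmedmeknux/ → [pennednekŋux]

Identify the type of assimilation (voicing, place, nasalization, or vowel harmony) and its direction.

/m/→[n] /m/→[n] /n/→[ŋ].
Each target copies a feature from the preceding segment, so the direction is progressive.

place assimilation, progressive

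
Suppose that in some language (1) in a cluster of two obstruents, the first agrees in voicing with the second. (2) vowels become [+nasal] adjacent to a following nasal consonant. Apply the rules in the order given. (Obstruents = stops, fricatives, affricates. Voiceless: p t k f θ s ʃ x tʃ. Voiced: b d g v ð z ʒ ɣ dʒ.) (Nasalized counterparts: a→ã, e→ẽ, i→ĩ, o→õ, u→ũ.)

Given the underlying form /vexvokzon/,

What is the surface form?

[veɣvogzõn]

Rule 1: /x/ before /v/ (voiced) → [ɣ]
Rule 1: /k/ before /z/ (voiced) → [g]
After rule 1: veɣvogzon
Rule 2: /o/ before nasal /n/ → [õ]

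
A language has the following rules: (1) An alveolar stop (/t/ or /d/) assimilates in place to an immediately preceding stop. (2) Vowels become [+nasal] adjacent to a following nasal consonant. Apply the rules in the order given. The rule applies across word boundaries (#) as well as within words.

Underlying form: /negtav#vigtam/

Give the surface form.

Rule 1: /t/ after /g/ (velar) → [k]
Rule 1: /t/ after /g/ (velar) → [k]
After rule 1: negkav#vigkam
Rule 2: /a/ before nasal /m/ → [ã]

[negkav#vigkãm]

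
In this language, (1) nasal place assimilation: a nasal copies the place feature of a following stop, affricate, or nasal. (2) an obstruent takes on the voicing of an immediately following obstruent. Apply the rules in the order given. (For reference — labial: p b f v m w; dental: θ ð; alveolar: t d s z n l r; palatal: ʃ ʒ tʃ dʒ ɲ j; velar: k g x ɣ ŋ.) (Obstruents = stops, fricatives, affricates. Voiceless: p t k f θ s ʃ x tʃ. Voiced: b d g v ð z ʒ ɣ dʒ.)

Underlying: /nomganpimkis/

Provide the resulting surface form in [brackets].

[noŋgampiŋkis]

Rule 1: /m/ before /g/ (velar) → [ŋ]
Rule 1: /n/ before /p/ (labial) → [m]
Rule 1: /m/ before /k/ (velar) → [ŋ]
After rule 1: noŋgampiŋkis
Rule 2: no segment meets the rule's conditions; no change.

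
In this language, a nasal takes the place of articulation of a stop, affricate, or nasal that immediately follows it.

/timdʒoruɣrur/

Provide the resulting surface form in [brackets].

[tiɲdʒoruɣrur]

/m/ before /dʒ/ (palatal) → [ɲ]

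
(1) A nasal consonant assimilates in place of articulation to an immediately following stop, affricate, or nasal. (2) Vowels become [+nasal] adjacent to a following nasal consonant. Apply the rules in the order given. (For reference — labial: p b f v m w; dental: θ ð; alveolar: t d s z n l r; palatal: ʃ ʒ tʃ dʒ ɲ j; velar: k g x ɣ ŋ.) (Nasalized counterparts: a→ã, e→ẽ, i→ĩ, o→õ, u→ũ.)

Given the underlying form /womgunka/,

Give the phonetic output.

[wõŋgũŋka]

Rule 1: /m/ before /g/ (velar) → [ŋ]
Rule 1: /n/ before /k/ (velar) → [ŋ]
After rule 1: woŋguŋka
Rule 2: /o/ before nasal /ŋ/ → [õ]
Rule 2: /u/ before nasal /ŋ/ → [ũ]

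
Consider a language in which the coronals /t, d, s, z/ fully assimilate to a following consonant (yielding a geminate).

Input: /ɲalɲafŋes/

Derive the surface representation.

no segment meets the rule's conditions; no change.

[ɲalɲafŋes]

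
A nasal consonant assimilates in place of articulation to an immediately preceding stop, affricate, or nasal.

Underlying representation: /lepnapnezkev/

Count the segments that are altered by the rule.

2

/n/ after /p/ (labial) → [m]
/n/ after /p/ (labial) → [m]
2 segments change.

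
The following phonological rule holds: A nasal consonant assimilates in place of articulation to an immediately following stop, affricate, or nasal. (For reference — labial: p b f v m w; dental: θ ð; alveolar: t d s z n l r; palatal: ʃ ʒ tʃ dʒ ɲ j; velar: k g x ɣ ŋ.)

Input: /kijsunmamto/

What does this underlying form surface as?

/n/ before /m/ (labial) → [m]
/m/ before /t/ (alveolar) → [n]

[kijsummanto]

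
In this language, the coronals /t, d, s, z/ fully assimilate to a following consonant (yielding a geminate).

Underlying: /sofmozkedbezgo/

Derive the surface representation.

/z/ before /k/ → [k] (total assimilation)
/d/ before /b/ → [b] (total assimilation)
/z/ before /g/ → [g] (total assimilation)

[sofmokkebbeggo]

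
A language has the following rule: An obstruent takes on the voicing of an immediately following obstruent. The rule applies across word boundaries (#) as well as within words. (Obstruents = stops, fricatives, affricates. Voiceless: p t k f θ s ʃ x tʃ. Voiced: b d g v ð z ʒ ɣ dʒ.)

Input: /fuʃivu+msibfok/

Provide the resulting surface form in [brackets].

/b/ before /f/ (voiceless) → [p]

[fuʃivu+msipfok]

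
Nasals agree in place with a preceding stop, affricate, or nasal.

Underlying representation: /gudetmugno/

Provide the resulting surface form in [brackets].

[gudetnugŋo]

/m/ after /t/ (alveolar) → [n]
/n/ after /g/ (velar) → [ŋ]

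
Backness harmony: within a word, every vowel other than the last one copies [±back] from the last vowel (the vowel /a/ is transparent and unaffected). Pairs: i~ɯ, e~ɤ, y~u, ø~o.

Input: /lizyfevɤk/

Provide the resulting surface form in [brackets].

/i/ harmonizes with /ɤ/ ([+back]) → [ɯ]
/y/ harmonizes with /ɤ/ ([+back]) → [u]
/e/ harmonizes with /ɤ/ ([+back]) → [ɤ]

[lɯzufɤvɤk]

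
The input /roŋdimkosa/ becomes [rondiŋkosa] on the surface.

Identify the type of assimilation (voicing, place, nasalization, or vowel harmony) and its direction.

/ŋ/→[n] /m/→[ŋ].
Each target copies a feature from the following segment, so the direction is regressive.

place assimilation, regressive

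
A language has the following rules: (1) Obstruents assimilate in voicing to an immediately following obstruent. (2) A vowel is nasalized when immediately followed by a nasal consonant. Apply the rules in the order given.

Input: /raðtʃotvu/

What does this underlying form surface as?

[raθtʃodvu]

Rule 1: /ð/ before /tʃ/ (voiceless) → [θ]
Rule 1: /t/ before /v/ (voiced) → [d]
After rule 1: raθtʃodvu
Rule 2: no segment meets the rule's conditions; no change.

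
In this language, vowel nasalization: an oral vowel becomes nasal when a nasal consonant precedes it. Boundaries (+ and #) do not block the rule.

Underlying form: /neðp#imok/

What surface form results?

[nẽðp#imõk]

/e/ after nasal /n/ → [ẽ]
/o/ after nasal /m/ → [õ]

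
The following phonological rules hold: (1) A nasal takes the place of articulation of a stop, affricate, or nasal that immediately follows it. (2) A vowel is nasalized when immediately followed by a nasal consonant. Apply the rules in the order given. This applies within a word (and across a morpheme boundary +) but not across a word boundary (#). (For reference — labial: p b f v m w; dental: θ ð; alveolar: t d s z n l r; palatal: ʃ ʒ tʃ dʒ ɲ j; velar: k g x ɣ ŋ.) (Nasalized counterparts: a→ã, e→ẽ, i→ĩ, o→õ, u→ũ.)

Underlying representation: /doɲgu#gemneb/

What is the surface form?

Rule 1: /ɲ/ before /g/ (velar) → [ŋ]
Rule 1: /m/ before /n/ (alveolar) → [n]
After rule 1: doŋgu#genneb
Rule 2: /o/ before nasal /ŋ/ → [õ]
Rule 2: /e/ before nasal /n/ → [ẽ]

[dõŋgu#gẽnneb]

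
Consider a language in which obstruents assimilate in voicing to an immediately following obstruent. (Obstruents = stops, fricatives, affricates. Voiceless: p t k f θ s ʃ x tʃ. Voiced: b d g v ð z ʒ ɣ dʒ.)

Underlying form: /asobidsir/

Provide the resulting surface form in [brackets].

[asobitsir]

/d/ before /s/ (voiceless) → [t]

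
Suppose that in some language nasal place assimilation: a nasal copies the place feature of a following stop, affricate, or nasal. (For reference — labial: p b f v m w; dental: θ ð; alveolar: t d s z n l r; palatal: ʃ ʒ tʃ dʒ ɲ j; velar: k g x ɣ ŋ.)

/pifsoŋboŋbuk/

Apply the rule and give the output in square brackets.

[pifsombombuk]

/ŋ/ before /b/ (labial) → [m]
/ŋ/ before /b/ (labial) → [m]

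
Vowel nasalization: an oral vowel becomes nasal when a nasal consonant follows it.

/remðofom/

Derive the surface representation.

/e/ before nasal /m/ → [ẽ]
/o/ before nasal /m/ → [õ]

[rẽmðofõm]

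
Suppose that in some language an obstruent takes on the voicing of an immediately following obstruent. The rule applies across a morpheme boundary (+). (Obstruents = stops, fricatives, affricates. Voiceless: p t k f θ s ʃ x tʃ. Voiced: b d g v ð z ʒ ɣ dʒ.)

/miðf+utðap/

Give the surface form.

/ð/ before /f/ (voiceless) → [θ]
/t/ before /ð/ (voiced) → [d]

[miθf+udðap]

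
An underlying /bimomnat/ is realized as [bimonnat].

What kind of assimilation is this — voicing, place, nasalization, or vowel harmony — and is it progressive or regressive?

place assimilation, regressive

/m/→[n].
Each target copies a feature from the following segment, so the direction is regressive.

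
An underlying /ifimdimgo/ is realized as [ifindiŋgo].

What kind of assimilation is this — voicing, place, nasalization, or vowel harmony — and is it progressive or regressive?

/m/→[n] /m/→[ŋ].
Each target copies a feature from the following segment, so the direction is regressive.

place assimilation, regressive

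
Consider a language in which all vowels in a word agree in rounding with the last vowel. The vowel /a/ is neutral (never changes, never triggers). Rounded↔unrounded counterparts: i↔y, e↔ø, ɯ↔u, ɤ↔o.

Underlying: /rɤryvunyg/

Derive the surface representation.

/ɤ/ harmonizes with /y/ ([+round]) → [o]

[roryvunyg]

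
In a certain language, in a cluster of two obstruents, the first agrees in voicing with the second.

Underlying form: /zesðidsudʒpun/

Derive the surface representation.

[zezðitsutʃpun]

/s/ before /ð/ (voiced) → [z]
/d/ before /s/ (voiceless) → [t]
/dʒ/ before /p/ (voiceless) → [tʃ]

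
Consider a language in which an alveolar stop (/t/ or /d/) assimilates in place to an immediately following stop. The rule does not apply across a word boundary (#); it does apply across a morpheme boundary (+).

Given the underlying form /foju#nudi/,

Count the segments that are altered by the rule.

0

No segment meets the rule's conditions.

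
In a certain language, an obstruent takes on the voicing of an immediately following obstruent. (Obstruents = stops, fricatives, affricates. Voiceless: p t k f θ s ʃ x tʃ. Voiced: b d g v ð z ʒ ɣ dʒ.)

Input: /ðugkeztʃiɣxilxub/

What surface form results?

/g/ before /k/ (voiceless) → [k]
/z/ before /tʃ/ (voiceless) → [s]
/ɣ/ before /x/ (voiceless) → [x]

[ðukkestʃixxilxub]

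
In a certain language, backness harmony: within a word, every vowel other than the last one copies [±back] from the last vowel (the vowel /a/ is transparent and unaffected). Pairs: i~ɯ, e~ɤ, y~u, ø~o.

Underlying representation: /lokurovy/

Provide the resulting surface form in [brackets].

/o/ harmonizes with /y/ ([-back]) → [ø]
/u/ harmonizes with /y/ ([-back]) → [y]
/o/ harmonizes with /y/ ([-back]) → [ø]

[løkyrøvy]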